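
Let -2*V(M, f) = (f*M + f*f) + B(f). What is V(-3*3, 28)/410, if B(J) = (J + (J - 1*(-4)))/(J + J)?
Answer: -7463/11480 ≈ -0.65009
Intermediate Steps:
B(J) = (4 + 2*J)/(2*J) (B(J) = (J + (J + 4))/((2*J)) = (J + (4 + J))*(1/(2*J)) = (4 + 2*J)*(1/(2*J)) = (4 + 2*J)/(2*J))
V(M, f) = -f**2/2 - M*f/2 - (2 + f)/(2*f) (V(M, f) = -((f*M + f*f) + (2 + f)/f)/2 = -((M*f + f**2) + (2 + f)/f)/2 = -((f**2 + M*f) + (2 + f)/f)/2 = -(f**2 + M*f + (2 + f)/f)/2 = -f**2/2 - M*f/2 - (2 + f)/(2*f))
V(-3*3, 28)/410 = ((1/2)*(-2 - 1*28 + 28**2*(-(-3)*3 - 1*28))/28)/410 = ((1/2)*(1/28)*(-2 - 28 + 784*(-1*(-9) - 28)))*(1/410) = ((1/2)*(1/28)*(-2 - 28 + 784*(9 - 28)))*(1/410) = ((1/2)*(1/28)*(-2 - 28 + 784*(-19)))*(1/410) = ((1/2)*(1/28)*(-2 - 28 - 14896))*(1/410) = ((1/2)*(1/28)*(-14926))*(1/410) = -7463/28*1/410 = -7463/11480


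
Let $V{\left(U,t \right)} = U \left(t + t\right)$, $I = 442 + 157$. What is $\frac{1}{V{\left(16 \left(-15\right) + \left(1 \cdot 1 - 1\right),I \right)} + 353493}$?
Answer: $\frac{1}{65973} \approx 1.5158 \cdot 10^{-5}$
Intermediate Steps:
$I = 599$
$V{\left(U,t \right)} = 2 U t$ ($V{\left(U,t \right)} = U 2 t = 2 U t$)
$\frac{1}{V{\left(16 \left(-15\right) + \left(1 \cdot 1 - 1\right),I \right)} + 353493} = \frac{1}{2 \left(16 \left(-15\right) + \left(1 \cdot 1 - 1\right)\right) 599 + 353493} = \frac{1}{2 \left(-240 + \left(1 - 1\right)\right) 599 + 353493} = \frac{1}{2 \left(-240 + 0\right) 599 + 353493} = \frac{1}{2 \left(-240\right) 599 + 353493} = \frac{1}{-287520 + 353493} = \frac{1}{65973}$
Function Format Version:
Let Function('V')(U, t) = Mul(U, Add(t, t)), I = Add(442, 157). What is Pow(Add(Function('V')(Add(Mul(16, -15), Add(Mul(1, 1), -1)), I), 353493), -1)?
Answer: Rational(1, 65973) ≈ 1.5158e-5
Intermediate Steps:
I = 599
Function('V')(U, t) = Mul(2, U, t) (Function('V')(U, t) = Mul(U, Mul(2, t)) = Mul(2, U, t))
Pow(Add(Function('V')(Add(Mul(16, -15), Add(Mul(1, 1), -1)), I), 353493), -1) = Pow(Add(Mul(2, Add(Mul(16, -15), Add(Mul(1, 1), -1)), 599), 353493), -1) = Pow(Add(Mul(2, Add(-240, Add(1, -1)), 599), 353493), -1) = Pow(Add(Mul(2, Add(-240, 0), 599), 353493), -1) = Pow(Add(Mul(2, -240, 599), 353493), -1) = Pow(Add(-287520, 353493), -1) = Pow(65973, -1) = Rational(1, 65973)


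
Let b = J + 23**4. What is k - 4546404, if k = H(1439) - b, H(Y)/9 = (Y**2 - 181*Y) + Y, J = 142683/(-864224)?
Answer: 41508296021/3616 ≈ 1.1479e+7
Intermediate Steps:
J = -597/3616 (J = 142683*(-1/864224) = -597/3616 ≈ -0.16510)
H(Y) = -1620*Y + 9*Y**2 (H(Y) = 9*((Y**2 - 181*Y) + Y) = 9*(Y**2 - 180*Y) = -1620*Y + 9*Y**2)
b = 1011904459/3616 (b = -597/3616 + 23**4 = -597/3616 + 279841 = 1011904459/3616 ≈ 2.7984e+5)
k = 57948092885/3616 (k = 9*1439*(-180 + 1439) - 1*1011904459/3616 = 9*1439*1259 - 1011904459/3616 = 16305309 - 1011904459/3616 = 57948092885/3616 ≈ 1.6025e+7)
k - 4546404 = 57948092885/3616 - 4546404 = 41508296021/3616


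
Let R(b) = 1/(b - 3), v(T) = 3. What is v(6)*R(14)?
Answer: 3/11 ≈ 0.27273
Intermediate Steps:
R(b) = 1/(-3 + b)
v(6)*R(14) = 3/(-3 + 14) = 3/11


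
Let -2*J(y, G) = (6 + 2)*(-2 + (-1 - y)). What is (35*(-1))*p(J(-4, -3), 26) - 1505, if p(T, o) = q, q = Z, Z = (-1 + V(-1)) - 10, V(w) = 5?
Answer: -1295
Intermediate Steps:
Z = -6 (Z = (-1 + 5) - 10 = 4 - 10 = -6)
J(y, G) = 12 + 4*y (J(y, G) = -(6 + 2)*(-2 + (-1 - y))/2 = -4*(-3 - y) = -(-24 - 8*y)/2 = 12 + 4*y)
q = -6
p(T, o) = -6
(35*(-1))*p(J(-4, -3), 26) - 1505 = (35*(-1))*(-6) - 1505 = -35*(-6) - 1505 = 210 - 1505 = -1295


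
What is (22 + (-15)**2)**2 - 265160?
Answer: -204151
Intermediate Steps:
(22 + (-15)**2)**2 - 265160 = (22 + 225)**2 - 265160 = 247**2 - 265160 = 61009 - 265160 = -204151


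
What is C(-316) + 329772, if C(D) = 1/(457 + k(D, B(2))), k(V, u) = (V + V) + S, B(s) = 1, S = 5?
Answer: 56061239/170 ≈ 3.2977e+5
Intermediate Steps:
k(V, u) = 5 + 2*V (k(V, u) = (V + V) + 5 = 2*V + 5 = 5 + 2*V)
C(D) = 1/(462 + 2*D) (C(D) = 1/(457 + (5 + 2*D)) = 1/(462 + 2*D))
C(-316) + 329772 = 1/(2*(231 - 316)) + 329772 = (½)/(-85) + 329772 = (½)*(-1/85) + 329772 = -1/170 + 329772 = 56061239/170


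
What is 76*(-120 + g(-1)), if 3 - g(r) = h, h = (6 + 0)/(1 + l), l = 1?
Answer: -9120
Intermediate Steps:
h = 3 (h = (6 + 0)/(1 + 1) = 6/2 = 6*(½) = 3)
g(r) = 0 (g(r) = 3 - 1*3 = 3 - 3 = 0)
76*(-120 + g(-1)) = 76*(-120 + 0) = 76*(-120) = -9120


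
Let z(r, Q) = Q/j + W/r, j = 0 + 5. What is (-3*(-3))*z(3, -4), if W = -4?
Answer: -96/5 ≈ -19.200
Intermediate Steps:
j = 5
z(r, Q) = -4/r + Q/5 (z(r, Q) = Q/5 - 4/r = -4/r + Q/5)
(-3*(-3))*z(3, -4) = (-3*(-3))*(-4/3 + (⅕)*(-4)) = 9*(-4*⅓ - ⅘) = 9*(-4/3 - ⅘) = 9*(-32/15) = -96/5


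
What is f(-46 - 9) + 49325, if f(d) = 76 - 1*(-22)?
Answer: 49423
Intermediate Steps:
f(d) = 98 (f(d) = 76 + 22 = 98)
f(-46 - 9) + 49325 = 98 + 49325 = 49423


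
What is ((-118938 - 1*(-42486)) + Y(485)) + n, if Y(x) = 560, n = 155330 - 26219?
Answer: 53219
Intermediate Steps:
n = 129111
((-118938 - 1*(-42486)) + Y(485)) + n = ((-118938 - 1*(-42486)) + 560) + 129111 = ((-118938 + 42486) + 560) + 129111 = (-76452 + 560) + 129111 = -75892 + 129111 = 53219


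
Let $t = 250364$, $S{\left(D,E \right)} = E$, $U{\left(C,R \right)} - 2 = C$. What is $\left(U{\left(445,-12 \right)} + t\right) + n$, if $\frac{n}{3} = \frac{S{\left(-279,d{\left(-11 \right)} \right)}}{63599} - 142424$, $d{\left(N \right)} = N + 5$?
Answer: $- \frac{11222743157}{63599} \approx -1.7646 \cdot 10^{5}$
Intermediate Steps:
$U{\left(C,R \right)} = 2 + C$
$d{\left(N \right)} = 5 + N$
$n = - \frac{27174071946}{63599}$ ($n = 3 \left(\frac{5 - 11}{63599} - 142424\right) = 3 \left(\left(-6\right) \frac{1}{63599} - 142424\right) = 3 \left(- \frac{6}{63599} - 142424\right) = 3 \left(- \frac{9058023982}{63599}\right) = - \frac{27174071946}{63599} \approx -4.2727 \cdot 10^{5}$)
$\left(U{\left(445,-12 \right)} + t\right) + n = \left(\left(2 + 445\right) + 250364\right) - \frac{27174071946}{63599} = \left(447 + 250364\right) - \frac{27174071946}{63599} = 250811 - \frac{27174071946}{63599} = - \frac{11222743157}{63599}$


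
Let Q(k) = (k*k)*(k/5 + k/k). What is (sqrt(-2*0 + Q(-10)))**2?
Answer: -100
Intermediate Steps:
Q(k) = k**2*(1 + k/5) (Q(k) = k**2*(k*(1/5) + 1) = k**2*(k/5 + 1) = k**2*(1 + k/5))
(sqrt(-2*0 + Q(-10)))**2 = (sqrt(-2*0 + (1/5)*(-10)**2*(5 - 10)))**2 = (sqrt(0 + (1/5)*100*(-5)))**2 = (sqrt(0 - 100))**2 = (sqrt(-100))**2 = (10*I)**2 = -100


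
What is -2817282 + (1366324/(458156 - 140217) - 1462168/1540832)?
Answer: -172519785924143265/61236323156 ≈ -2.8173e+6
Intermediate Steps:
-2817282 + (1366324/(458156 - 140217) - 1462168/1540832) = -2817282 + (1366324/317939 - 1462168*1/1540832) = -2817282 + (1366324*(1/317939) - 182771/192604) = -2817282 + (1366324/317939 - 182771/192604) = -2817282 + 205049438727/61236323156 = -172519785924143265/61236323156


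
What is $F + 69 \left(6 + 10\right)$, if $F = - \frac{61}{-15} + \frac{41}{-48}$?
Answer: $\frac{88577}{80} \approx 1107.2$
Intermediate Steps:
$F = \frac{257}{80}$ ($F = \left(-61\right) \left(- \frac{1}{15}\right) + 41 \left(- \frac{1}{48}\right) = \frac{61}{15} - \frac{41}{48} = \frac{257}{80} \approx 3.2125$)
$F + 69 \left(6 + 10\right) = \frac{257}{80} + 69 \left(6 + 10\right) = \frac{257}{80} + 69 \cdot 16 = \frac{257}{80} + 1104 = \frac{88577}{80}$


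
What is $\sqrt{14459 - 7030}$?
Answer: $\sqrt{7429} \approx 86.192$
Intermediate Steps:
$\sqrt{14459 - 7030} = \sqrt{7429}$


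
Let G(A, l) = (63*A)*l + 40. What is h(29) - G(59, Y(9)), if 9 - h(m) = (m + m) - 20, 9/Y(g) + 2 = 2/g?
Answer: 299973/16 ≈ 18748.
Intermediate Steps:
Y(g) = 9/(-2 + 2/g)
G(A, l) = 40 + 63*A*l (G(A, l) = 63*A*l + 40 = 40 + 63*A*l)
h(m) = 29 - 2*m (h(m) = 9 - ((m + m) - 20) = 9 - (2*m - 20) = 9 - (-20 + 2*m) = 9 + (20 - 2*m) = 29 - 2*m)
h(29) - G(59, Y(9)) = (29 - 2*29) - (40 + 63*59*(-9*9/(-2 + 2*9))) = (29 - 58) - (40 + 63*59*(-9*9/(-2 + 18))) = -29 - (40 + 63*59*(-9*9/16)) = -29 - (40 + 63*59*(-9*9*1/16)) = -29 - (40 + 63*59*(-81/16)) = -29 - (40 - 301077/16) = -29 - 1*(-300437/16) = -29 + 300437/16 = 299973/16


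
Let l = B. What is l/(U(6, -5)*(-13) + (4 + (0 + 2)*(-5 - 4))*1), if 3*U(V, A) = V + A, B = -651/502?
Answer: 1953/27610 ≈ 0.070735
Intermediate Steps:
B = -651/502 (B = -651*1/502 = -651/502 ≈ -1.2968)
U(V, A) = A/3 + V/3 (U(V, A) = (V + A)/3 = (A + V)/3 = A/3 + V/3)
l = -651/502 ≈ -1.2968
l/(U(6, -5)*(-13) + (4 + (0 + 2)*(-5 - 4))*1) = -651/(502*(((⅓)*(-5) + (⅓)*6)*(-13) + (4 + (0 + 2)*(-5 - 4))*1)) = -651/(502*((-5/3 + 2)*(-13) + (4 + 2*(-9))*1)) = -651/(502*((⅓)*(-13) + (4 - 18)*1)) = -651/(502*(-13/3 - 14*1)) = -651/(502*(-13/3 - 14)) = -651/(502*(-55/3)) = -651/502*(-3/55) = 1953/27610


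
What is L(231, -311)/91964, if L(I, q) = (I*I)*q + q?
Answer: -8297791/45982 ≈ -180.46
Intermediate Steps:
L(I, q) = q + q*I² (L(I, q) = I²*q + q = q*I² + q = q + q*I²)
L(231, -311)/91964 = -311*(1 + 231²)/91964 = -311*(1 + 53361)*(1/91964) = -311*53362*(1/91964) = -16595582*1/91964 = -8297791/45982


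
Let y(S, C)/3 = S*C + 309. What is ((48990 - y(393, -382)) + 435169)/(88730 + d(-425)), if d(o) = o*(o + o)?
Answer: 93361/44998 ≈ 2.0748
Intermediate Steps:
y(S, C) = 927 + 3*C*S (y(S, C) = 3*(S*C + 309) = 3*(C*S + 309) = 3*(309 + C*S) = 927 + 3*C*S)
d(o) = 2*o² (d(o) = o*(2*o) = 2*o²)
((48990 - y(393, -382)) + 435169)/(88730 + d(-425)) = ((48990 - (927 + 3*(-382)*393)) + 435169)/(88730 + 2*(-425)²) = ((48990 - (927 - 450378)) + 435169)/(88730 + 2*180625) = ((48990 - 1*(-449451)) + 435169)/(88730 + 361250) = ((48990 + 449451) + 435169)/449980 = (498441 + 435169)*(1/449980) = 933610*(1/449980) = 93361/44998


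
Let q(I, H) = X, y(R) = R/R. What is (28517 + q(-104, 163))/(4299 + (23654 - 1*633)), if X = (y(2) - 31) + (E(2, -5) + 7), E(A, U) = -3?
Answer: 28491/27320 ≈ 1.0429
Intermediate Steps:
y(R) = 1
X = -26 (X = (1 - 31) + (-3 + 7) = -30 + 4 = -26)
q(I, H) = -26
(28517 + q(-104, 163))/(4299 + (23654 - 1*633)) = (28517 - 26)/(4299 + (23654 - 1*633)) = 28491/(4299 + (23654 - 633)) = 28491/(4299 + 23021) = 28491/27320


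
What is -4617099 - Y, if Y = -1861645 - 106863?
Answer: -2648591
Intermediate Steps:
Y = -1968508
-4617099 - Y = -4617099 - 1*(-1968508) = -4617099 + 1968508 = -2648591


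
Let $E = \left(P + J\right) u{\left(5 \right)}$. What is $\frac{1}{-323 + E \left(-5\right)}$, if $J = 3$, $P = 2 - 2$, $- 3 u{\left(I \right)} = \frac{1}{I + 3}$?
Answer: $- \frac{8}{2579} \approx -0.003102$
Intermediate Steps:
$u{\left(I \right)} = - \frac{1}{3 \left(3 + I\right)}$ ($u{\left(I \right)} = - \frac{1}{3 \left(I + 3\right)} = - \frac{1}{3 \left(3 + I\right)}$)
$P = 0$ ($P = 2 - 2 = 0$)
$E = - \frac{1}{8}$ ($E = \left(0 + 3\right) \left(- \frac{1}{9 + 3 \cdot 5}\right) = 3 \left(- \frac{1}{9 + 15}\right) = 3 \left(- \frac{1}{24}\right) = - \frac{1}{8} \approx -0.125$)
$\frac{1}{-323 + E \left(-5\right)} = \frac{1}{-323 - - \frac{5}{8}} = \frac{1}{-323 + \frac{5}{8}} = \frac{1}{- \frac{2579}{8}} = - \frac{8}{2579}$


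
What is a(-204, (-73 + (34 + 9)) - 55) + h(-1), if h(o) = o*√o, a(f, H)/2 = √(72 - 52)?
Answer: -I + 4*√5 ≈ 8.9443 - 1.0*I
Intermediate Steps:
a(f, H) = 4*√5 (a(f, H) = 2*√(72 - 52) = 2*√20 = 2*(2*√5) = 4*√5)
h(o) = o^(3/2)
a(-204, (-73 + (34 + 9)) - 55) + h(-1) = 4*√5 + (-1)^(3/2) = 4*√5 - I = -I + 4*√5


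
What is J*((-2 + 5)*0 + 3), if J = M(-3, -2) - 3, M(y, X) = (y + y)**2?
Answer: 99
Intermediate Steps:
M(y, X) = 4*y**2 (M(y, X) = (2*y)**2 = 4*y**2)
J = 33 (J = 4*(-3)**2 - 3 = 4*9 - 3 = 36 - 3 = 33)
J*((-2 + 5)*0 + 3) = 33*((-2 + 5)*0 + 3) = 33*(3*0 + 3) = 33*(0 + 3) = 33*3 = 99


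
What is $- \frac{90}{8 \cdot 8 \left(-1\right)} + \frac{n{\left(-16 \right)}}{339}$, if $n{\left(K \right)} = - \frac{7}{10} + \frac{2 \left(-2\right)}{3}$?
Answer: $\frac{227849}{162720} \approx 1.4003$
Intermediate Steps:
$n{\left(K \right)} = - \frac{61}{30}$ ($n{\left(K \right)} = \left(-7\right) \frac{1}{10} - \frac{4}{3} = - \frac{7}{10} - \frac{4}{3} = - \frac{61}{30}$)
$- \frac{90}{8 \cdot 8 \left(-1\right)} + \frac{n{\left(-16 \right)}}{339} = - \frac{90}{8 \cdot 8 \left(-1\right)} - \frac{61}{30 \cdot 339} = - \frac{90}{64 \left(-1\right)} - \frac{61}{10170} = - \frac{90}{-64} - \frac{61}{10170} = \left(-90\right) \left(- \frac{1}{64}\right) - \frac{61}{10170} = \frac{45}{32} - \frac{61}{10170} = \frac{227849}{162720}$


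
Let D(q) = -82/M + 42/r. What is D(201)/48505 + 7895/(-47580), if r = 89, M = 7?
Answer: -47781843149/287560340340 ≈ -0.16616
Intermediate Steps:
D(q) = -7004/623 (D(q) = -82/7 + 42/89 = -7004/623)
D(201)/48505 + 7895/(-47580) = -7004/623/48505 + 7895/(-47580) = -7004/623*1/48505 + 7895*(-1/47580) = -7004/30218615 - 1579/9516 = -47781843149/287560340340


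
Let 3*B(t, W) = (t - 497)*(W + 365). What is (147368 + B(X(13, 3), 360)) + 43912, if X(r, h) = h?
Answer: 215690/3 ≈ 71897.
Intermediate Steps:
B(t, W) = (-497 + t)*(365 + W)/3 (B(t, W) = ((t - 497)*(W + 365))/3 = ((-497 + t)*(365 + W))/3 = (-497 + t)*(365 + W)/3)
(147368 + B(X(13, 3), 360)) + 43912 = (147368 + (-181405/3 - 497/3*360 + (365/3)*3 + (⅓)*360*3)) + 43912 = (147368 + (-181405/3 - 59640 + 365 + 360)) + 43912 = (147368 - 358150/3) + 43912 = 83954/3 + 43912 = 215690/3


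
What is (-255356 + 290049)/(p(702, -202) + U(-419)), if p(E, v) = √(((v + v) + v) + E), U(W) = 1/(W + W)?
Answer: 29072734/67415423 + 97451804368*√6/67415423 ≈ 3541.3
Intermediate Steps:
U(W) = 1/(2*W)
p(E, v) = √(E + 3*v) (p(E, v) = √((2*v + v) + E) = √(3*v + E) = √(E + 3*v))
(-255356 + 290049)/(p(702, -202) + U(-419)) = (-255356 + 290049)/(√(702 + 3*(-202)) + (½)/(-419)) = 34693/(√(702 - 606) + (½)*(-1/419)) = 34693/(√96 - 1/838) = 34693/(4*√6 - 1/838) = 34693/(-1/838 + 4*√6)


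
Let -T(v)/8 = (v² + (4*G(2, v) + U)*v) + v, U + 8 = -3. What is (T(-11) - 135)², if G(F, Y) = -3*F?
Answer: 16769025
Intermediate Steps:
U = -11 (U = -8 - 3 = -11)
T(v) = -8*v² + 272*v (T(v) = -8*((v² + (4*(-3*2) - 11)*v) + v) = -8*((v² + (4*(-6) - 11)*v) + v) = -8*((v² + (-24 - 11)*v) + v) = -8*((v² - 35*v) + v) = -8*(v² - 34*v) = -8*v² + 272*v)
(T(-11) - 135)² = (8*(-11)*(34 - 1*(-11)) - 135)² = (8*(-11)*(34 + 11) - 135)² = (8*(-11)*45 - 135)² = (-3960 - 135)² = (-4095)² = 16769025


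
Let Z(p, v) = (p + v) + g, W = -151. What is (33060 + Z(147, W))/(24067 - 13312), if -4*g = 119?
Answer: 8807/2868 ≈ 3.0708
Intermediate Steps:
g = -119/4 (g = -1/4*119 = -119/4 ≈ -29.750)
Z(p, v) = -119/4 + p + v (Z(p, v) = (p + v) - 119/4 = -119/4 + p + v)
(33060 + Z(147, W))/(24067 - 13312) = (33060 + (-119/4 + 147 - 151))/(24067 - 13312) = (33060 - 135/4)/10755 = (132105/4)*(1/10755) = 8807/2868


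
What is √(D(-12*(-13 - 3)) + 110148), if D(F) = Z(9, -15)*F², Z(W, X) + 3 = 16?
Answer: 2*√147345 ≈ 767.71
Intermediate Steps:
Z(W, X) = 13 (Z(W, X) = -3 + 16 = 13)
D(F) = 13*F²
√(D(-12*(-13 - 3)) + 110148) = √(13*(-12*(-13 - 3))² + 110148) = √(13*(-12*(-16))² + 110148) = √(13*192² + 110148) = √(13*36864 + 110148) = √(479232 + 110148) = √589380 = 2*√147345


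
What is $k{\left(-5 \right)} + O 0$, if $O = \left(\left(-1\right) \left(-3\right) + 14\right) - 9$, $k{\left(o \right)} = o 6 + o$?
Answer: $-35$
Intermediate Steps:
$k{\left(o \right)} = 7 o$ ($k{\left(o \right)} = 6 o + o = 7 o$)
$O = 8$ ($O = \left(3 + 14\right) - 9 = 17 - 9 = 8$)
$k{\left(-5 \right)} + O 0 = 7 \left(-5\right) + 8 \cdot 0 = -35 + 0 = -35$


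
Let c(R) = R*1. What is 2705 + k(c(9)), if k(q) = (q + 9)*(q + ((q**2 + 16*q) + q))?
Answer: 7079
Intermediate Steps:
c(R) = R
k(q) = (9 + q)*(q**2 + 18*q) (k(q) = (9 + q)*(q + (q**2 + 17*q)) = (9 + q)*(q**2 + 18*q))
2705 + k(c(9)) = 2705 + 9*(162 + 9**2 + 27*9) = 2705 + 9*(162 + 81 + 243) = 2705 + 9*486 = 2705 + 4374 = 7079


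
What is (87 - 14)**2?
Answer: 5329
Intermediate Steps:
(87 - 14)**2 = 73**2 = 5329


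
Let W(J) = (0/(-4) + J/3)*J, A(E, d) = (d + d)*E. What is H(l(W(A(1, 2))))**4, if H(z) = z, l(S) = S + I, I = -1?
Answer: 28561/81 ≈ 352.60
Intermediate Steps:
A(E, d) = 2*E*d (A(E, d) = (2*d)*E = 2*E*d)
W(J) = J**2/3 (W(J) = (0*(-1/4) + J*(1/3))*J = (0 + J/3)*J = (J/3)*J = J**2/3)
l(S) = -1 + S (l(S) = S - 1 = -1 + S)
H(l(W(A(1, 2))))**4 = (-1 + (2*1*2)**2/3)**4 = (-1 + (1/3)*4**2)**4 = (-1 + (1/3)*16)**4 = (-1 + 16/3)**4 = (13/3)**4 = 28561/81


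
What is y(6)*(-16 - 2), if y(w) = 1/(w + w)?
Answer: -3/2 ≈ -1.5000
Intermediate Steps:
y(w) = 1/(2*w)
y(6)*(-16 - 2) = ((1/2)/6)*(-16 - 2) = ((1/2)*(1/6))*(-18) = (1/12)*(-18) = -3/2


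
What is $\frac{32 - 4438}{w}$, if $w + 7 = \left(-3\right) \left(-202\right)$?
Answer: $- \frac{4406}{599} \approx -7.3556$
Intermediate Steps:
$w = 599$ ($w = -7 - -606 = -7 + 606 = 599$)
$\frac{32 - 4438}{w} = \frac{32 - 4438}{599} = \left(-4406\right) \frac{1}{599} = - \frac{4406}{599}$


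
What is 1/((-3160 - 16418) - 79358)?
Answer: -1/98936 ≈ -1.0108e-5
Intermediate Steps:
1/((-3160 - 16418) - 79358) = 1/(-19578 - 79358) = 1/(-98936) = -1/98936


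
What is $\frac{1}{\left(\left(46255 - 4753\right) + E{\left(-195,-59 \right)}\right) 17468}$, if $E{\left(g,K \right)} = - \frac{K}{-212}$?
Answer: $\frac{53}{38422459955} \approx 1.3794 \cdot 10^{-9}$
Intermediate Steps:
$E{\left(g,K \right)} = \frac{K}{212}$ ($E{\left(g,K \right)} = - \frac{K \left(-1\right)}{212} = - \frac{\left(-1\right) K}{212} = \frac{K}{212}$)
$\frac{1}{\left(\left(46255 - 4753\right) + E{\left(-195,-59 \right)}\right) 17468} = \frac{1}{\left(\left(46255 - 4753\right) + \frac{1}{212} \left(-59\right)\right) 17468} = \frac{1}{\left(46255 - 4753\right) - \frac{59}{212}} \cdot \frac{1}{17468} = \frac{1}{41502 - \frac{59}{212}} \cdot \frac{1}{17468} = \frac{1}{\frac{8798365}{212}} \cdot \frac{1}{17468} = \frac{212}{8798365} \cdot \frac{1}{17468} = \frac{53}{38422459955}$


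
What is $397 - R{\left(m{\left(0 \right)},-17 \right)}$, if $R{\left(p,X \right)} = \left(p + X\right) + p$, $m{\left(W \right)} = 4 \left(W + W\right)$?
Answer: $414$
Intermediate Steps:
$m{\left(W \right)} = 8 W$ ($m{\left(W \right)} = 4 \cdot 2 W = 8 W$)
$R{\left(p,X \right)} = X + 2 p$ ($R{\left(p,X \right)} = \left(X + p\right) + p = X + 2 p$)
$397 - R{\left(m{\left(0 \right)},-17 \right)} = 397 - \left(-17 + 2 \cdot 8 \cdot 0\right) = 397 - \left(-17 + 2 \cdot 0\right) = 397 - \left(-17 + 0\right) = 397 - -17 = 397 + 17 = 414$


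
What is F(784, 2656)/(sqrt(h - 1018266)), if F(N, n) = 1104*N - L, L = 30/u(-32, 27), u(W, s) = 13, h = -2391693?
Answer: -3750646*I*sqrt(69591)/2110927 ≈ -468.72*I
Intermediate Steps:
L = 30/13 ≈ 2.3077
F(N, n) = -30/13 + 1104*N (F(N, n) = 1104*N - 1*30/13 = 1104*N - 30/13 = -30/13 + 1104*N)
F(784, 2656)/(sqrt(h - 1018266)) = (-30/13 + 1104*784)/(sqrt(-2391693 - 1018266)) = (-30/13 + 865536)/(sqrt(-3409959)) = 11251938/(13*((7*I*sqrt(69591)))) = 11251938*(-I*sqrt(69591)/487137)/13 = -3750646*I*sqrt(69591)/2110927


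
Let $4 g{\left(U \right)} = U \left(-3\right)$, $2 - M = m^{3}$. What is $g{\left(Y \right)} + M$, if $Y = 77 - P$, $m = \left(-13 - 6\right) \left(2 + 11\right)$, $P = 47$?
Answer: $\frac{30138405}{2} \approx 1.5069 \cdot 10^{7}$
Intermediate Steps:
$m = -247$ ($m = \left(-19\right) 13 = -247$)
$Y = 30$ ($Y = 77 - 47 = 30$)
$M = 15069225$ ($M = 2 - \left(-247\right)^{3} = 2 - -15069223 = 2 + 15069223 = 15069225$)
$g{\left(U \right)} = - \frac{3 U}{4}$ ($g{\left(U \right)} = \frac{U \left(-3\right)}{4} = \frac{\left(-3\right) U}{4} = - \frac{3 U}{4}$)
$g{\left(Y \right)} + M = \left(- \frac{3}{4}\right) 30 + 15069225 = - \frac{45}{2} + 15069225 = \frac{30138405}{2}$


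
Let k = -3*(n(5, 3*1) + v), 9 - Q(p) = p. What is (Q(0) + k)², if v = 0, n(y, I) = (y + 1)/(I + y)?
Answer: 729/16 ≈ 45.563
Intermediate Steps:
Q(p) = 9 - p
n(y, I) = (1 + y)/(I + y)
k = -9/4 (k = -3*((1 + 5)/(3*1 + 5) + 0) = -3*(6/(3 + 5) + 0) = -3*(6/8 + 0) = -3*((⅛)*6 + 0) = -3*(¾ + 0) = -3*¾ = -9/4 ≈ -2.2500)
(Q(0) + k)² = ((9 - 1*0) - 9/4)² = ((9 + 0) - 9/4)² = (9 - 9/4)² = (27/4)² = 729/16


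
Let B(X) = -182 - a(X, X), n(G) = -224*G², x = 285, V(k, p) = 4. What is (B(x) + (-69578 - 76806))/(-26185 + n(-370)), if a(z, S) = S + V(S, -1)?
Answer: 29371/6138357 ≈ 0.0047848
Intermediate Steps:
a(z, S) = 4 + S (a(z, S) = S + 4 = 4 + S)
B(X) = -186 - X (B(X) = -182 - (4 + X) = -182 + (-4 - X) = -186 - X)
(B(x) + (-69578 - 76806))/(-26185 + n(-370)) = ((-186 - 1*285) + (-69578 - 76806))/(-26185 - 224*(-370)²) = ((-186 - 285) - 146384)/(-26185 - 224*136900) = (-471 - 146384)/(-26185 - 30665600) = -146855/(-30691785) = -146855*(-1/30691785) = 29371/6138357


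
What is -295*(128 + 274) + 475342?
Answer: 356752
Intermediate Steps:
-295*(128 + 274) + 475342 = -295*402 + 475342 = -118590 + 475342 = 356752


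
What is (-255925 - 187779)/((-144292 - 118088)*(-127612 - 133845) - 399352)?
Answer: -110926/17150172077 ≈ -6.4679e-6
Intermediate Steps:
(-255925 - 187779)/((-144292 - 118088)*(-127612 - 133845) - 399352) = -443704/(-262380*(-261457) - 399352) = -443704/(68601087660 - 399352) = -443704/68600688308 = -443704*1/68600688308 = -110926/17150172077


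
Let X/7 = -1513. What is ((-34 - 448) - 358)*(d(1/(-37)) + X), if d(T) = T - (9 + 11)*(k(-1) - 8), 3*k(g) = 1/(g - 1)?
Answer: 324092720/37 ≈ 8.7593e+6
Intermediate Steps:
k(g) = 1/(3*(-1 + g)) (k(g) = 1/(3*(g - 1)) = 1/(3*(-1 + g)))
X = -10591 (X = 7*(-1513) = -10591)
d(T) = 490/3 + T (d(T) = T - (9 + 11)*(1/(3*(-1 - 1)) - 8) = T - 20*((⅓)/(-2) - 8) = T - 20*((⅓)*(-½) - 8) = T - 20*(-⅙ - 8) = T - 20*(-49)/6 = T - 1*(-490/3) = T + 490/3 = 490/3 + T)
((-34 - 448) - 358)*(d(1/(-37)) + X) = ((-34 - 448) - 358)*((490/3 + 1/(-37)) - 10591) = (-482 - 358)*((490/3 - 1/37) - 10591) = -840*(18127/111 - 10591) = -840*(-1157474/111) = 324092720/37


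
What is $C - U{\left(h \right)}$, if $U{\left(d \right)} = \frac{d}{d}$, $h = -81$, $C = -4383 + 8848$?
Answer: $4464$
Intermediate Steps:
$C = 4465$
$U{\left(d \right)} = 1$
$C - U{\left(h \right)} = 4465 - 1 = 4464$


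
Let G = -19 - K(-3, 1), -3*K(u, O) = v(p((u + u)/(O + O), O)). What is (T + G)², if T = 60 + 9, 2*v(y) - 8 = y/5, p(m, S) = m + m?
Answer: 588289/225 ≈ 2614.6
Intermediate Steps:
p(m, S) = 2*m
v(y) = 4 + y/10 (v(y) = 4 + (y/5)/2 = 4 + y/10)
K(u, O) = -4/3 - u/(15*O) (K(u, O) = -(4 + (2*((u + u)/(O + O)))/10)/3 = -(4 + (2*((2*u)/((2*O))))/10)/3 = -(4 + (2*((2*u)*(1/(2*O))))/10)/3 = -(4 + (2*(u/O))/10)/3 = -(4 + (2*u/O)/10)/3 = -(4 + u/(5*O))/3 = -4/3 - u/(15*O))
G = -268/15 (G = -19 - (-1*(-3) - 20*1)/(15*1) = -19 - (3 - 20)/15 = -19 - (-17)/15 = -19 - 1*(-17/15) = -19 + 17/15 = -268/15 ≈ -17.867)
T = 69
(T + G)² = (69 - 268/15)² = (767/15)² = 588289/225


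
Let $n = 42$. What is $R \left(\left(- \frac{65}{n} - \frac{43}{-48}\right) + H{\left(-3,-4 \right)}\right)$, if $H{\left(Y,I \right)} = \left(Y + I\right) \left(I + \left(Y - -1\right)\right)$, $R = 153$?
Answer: $\frac{708543}{112} \approx 6326.3$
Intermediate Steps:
$H{\left(Y,I \right)} = \left(I + Y\right) \left(1 + I + Y\right)$ ($H{\left(Y,I \right)} = \left(I + Y\right) \left(I + \left(Y + 1\right)\right) = \left(I + Y\right) \left(I + \left(1 + Y\right)\right) = \left(I + Y\right) \left(1 + I + Y\right)$)
$R \left(\left(- \frac{65}{n} - \frac{43}{-48}\right) + H{\left(-3,-4 \right)}\right) = 153 \left(\left(- \frac{65}{42} - \frac{43}{-48}\right) + \left(-4 - 3 + \left(-4\right)^{2} + \left(-3\right)^{2} + 2 \left(-4\right) \left(-3\right)\right)\right) = 153 \left(\left(\left(-65\right) \frac{1}{42} - - \frac{43}{48}\right) + \left(-4 - 3 + 16 + 9 + 24\right)\right) = 153 \left(\left(- \frac{65}{42} + \frac{43}{48}\right) + 42\right) = 153 \left(- \frac{73}{112} + 42\right) = 153 \cdot \frac{4631}{112} = \frac{708543}{112}$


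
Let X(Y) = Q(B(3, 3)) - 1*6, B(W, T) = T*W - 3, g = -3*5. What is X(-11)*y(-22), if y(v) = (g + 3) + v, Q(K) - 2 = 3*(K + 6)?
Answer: -1088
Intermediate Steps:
g = -15
B(W, T) = -3 + T*W
Q(K) = 20 + 3*K (Q(K) = 2 + 3*(K + 6) = 2 + 3*(6 + K) = 2 + (18 + 3*K) = 20 + 3*K)
y(v) = -12 + v (y(v) = (-15 + 3) + v = -12 + v)
X(Y) = 32 (X(Y) = (20 + 3*(-3 + 3*3)) - 1*6 = (20 + 3*(-3 + 9)) - 6 = (20 + 3*6) - 6 = (20 + 18) - 6 = 38 - 6 = 32)
X(-11)*y(-22) = 32*(-12 - 22) = 32*(-34) = -1088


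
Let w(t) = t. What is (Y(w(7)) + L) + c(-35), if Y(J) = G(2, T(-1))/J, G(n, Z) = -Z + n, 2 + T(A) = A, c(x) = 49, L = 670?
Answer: 5038/7 ≈ 719.71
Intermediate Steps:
T(A) = -2 + A
G(n, Z) = n - Z
Y(J) = 5/J (Y(J) = (2 - (-2 - 1))/J = (2 - 1*(-3))/J = (2 + 3)/J = 5/J)
(Y(w(7)) + L) + c(-35) = (5/7 + 670) + 49 = 4695/7 + 49 = 5038/7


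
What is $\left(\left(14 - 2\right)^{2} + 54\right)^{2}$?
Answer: $39204$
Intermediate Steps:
$\left(\left(14 - 2\right)^{2} + 54\right)^{2} = \left(12^{2} + 54\right)^{2} = \left(144 + 54\right)^{2} = 198^{2} = 39204$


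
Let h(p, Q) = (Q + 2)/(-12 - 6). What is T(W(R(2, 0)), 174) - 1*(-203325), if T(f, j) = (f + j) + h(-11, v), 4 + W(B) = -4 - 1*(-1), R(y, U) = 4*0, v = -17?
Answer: 1220957/6 ≈ 2.0349e+5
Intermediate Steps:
R(y, U) = 0
W(B) = -7 (W(B) = -4 + (-4 - 1*(-1)) = -4 + (-4 + 1) = -4 - 3 = -7)
h(p, Q) = -⅑ - Q/18 (h(p, Q) = (2 + Q)/(-18) = (2 + Q)*(-1/18) = -⅑ - Q/18)
T(f, j) = ⅚ + f + j (T(f, j) = (f + j) + (-⅑ - 1/18*(-17)) = (f + j) + (-⅑ + 17/18) = (f + j) + ⅚ = ⅚ + f + j)
T(W(R(2, 0)), 174) - 1*(-203325) = (⅚ - 7 + 174) - 1*(-203325) = 1007/6 + 203325 = 1220957/6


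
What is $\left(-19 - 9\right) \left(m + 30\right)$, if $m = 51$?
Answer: $-2268$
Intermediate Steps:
$\left(-19 - 9\right) \left(m + 30\right) = \left(-19 - 9\right) \left(51 + 30\right) = \left(-19 - 9\right) 81 = \left(-28\right) 81 = -2268$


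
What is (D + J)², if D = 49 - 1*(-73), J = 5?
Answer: 16129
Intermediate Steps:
D = 122 (D = 49 + 73 = 122)
(D + J)² = (122 + 5)² = 127² = 16129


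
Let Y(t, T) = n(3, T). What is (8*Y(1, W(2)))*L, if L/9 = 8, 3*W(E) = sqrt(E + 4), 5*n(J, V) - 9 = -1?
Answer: 4608/5 ≈ 921.60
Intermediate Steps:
n(J, V) = 8/5 (n(J, V) = 9/5 + (1/5)*(-1) = 9/5 - 1/5 = 8/5)
W(E) = sqrt(4 + E)/3 (W(E) = sqrt(E + 4)/3 = sqrt(4 + E)/3)
Y(t, T) = 8/5
L = 72 (L = 9*8 = 72)
(8*Y(1, W(2)))*L = (8*(8/5))*72 = (64/5)*72 = 4608/5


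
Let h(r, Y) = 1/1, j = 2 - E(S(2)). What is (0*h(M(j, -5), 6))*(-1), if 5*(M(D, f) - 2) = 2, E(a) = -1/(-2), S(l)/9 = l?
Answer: 0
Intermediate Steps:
S(l) = 9*l
E(a) = 1/2 (E(a) = -1*(-1/2) = 1/2)
j = 3/2 (j = 2 - 1*1/2 = 2 - 1/2 = 3/2 ≈ 1.5000)
M(D, f) = 12/5 (M(D, f) = 2 + (1/5)*2 = 2 + 2/5 = 12/5)
h(r, Y) = 1
(0*h(M(j, -5), 6))*(-1) = (0*1)*(-1) = 0*(-1) = 0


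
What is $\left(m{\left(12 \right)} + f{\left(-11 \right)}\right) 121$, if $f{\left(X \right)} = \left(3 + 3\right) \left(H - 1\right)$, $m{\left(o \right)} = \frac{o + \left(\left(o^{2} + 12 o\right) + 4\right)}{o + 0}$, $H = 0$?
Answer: $\frac{7018}{3} \approx 2339.3$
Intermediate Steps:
$m{\left(o \right)} = \frac{4 + o^{2} + 13 o}{o}$ ($m{\left(o \right)} = \frac{o + \left(4 + o^{2} + 12 o\right)}{o} = \frac{4 + o^{2} + 13 o}{o}$)
$f{\left(X \right)} = -6$ ($f{\left(X \right)} = \left(3 + 3\right) \left(0 - 1\right) = 6 \left(-1\right) = -6$)
$\left(m{\left(12 \right)} + f{\left(-11 \right)}\right) 121 = \left(\left(13 + 12 + \frac{4}{12}\right) - 6\right) 121 = \left(\left(13 + 12 + 4 \cdot \frac{1}{12}\right) - 6\right) 121 = \left(\left(13 + 12 + \frac{1}{3}\right) - 6\right) 121 = \left(\frac{76}{3} - 6\right) 121 = \frac{58}{3} \cdot 121 = \frac{7018}{3}$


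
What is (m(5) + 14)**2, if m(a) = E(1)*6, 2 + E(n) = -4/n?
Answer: 484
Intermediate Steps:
E(n) = -2 - 4/n
m(a) = -36 (m(a) = (-2 - 4/1)*6 = (-2 - 4*1)*6 = (-2 - 4)*6 = -6*6 = -36)
(m(5) + 14)**2 = (-36 + 14)**2 = (-22)**2 = 484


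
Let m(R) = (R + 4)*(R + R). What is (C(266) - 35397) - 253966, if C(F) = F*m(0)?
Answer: -289363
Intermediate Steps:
m(R) = 2*R*(4 + R) (m(R) = (4 + R)*(2*R) = 2*R*(4 + R))
C(F) = 0 (C(F) = F*(2*0*(4 + 0)) = F*(2*0*4) = F*0 = 0)
(C(266) - 35397) - 253966 = (0 - 35397) - 253966 = -35397 - 253966 = -289363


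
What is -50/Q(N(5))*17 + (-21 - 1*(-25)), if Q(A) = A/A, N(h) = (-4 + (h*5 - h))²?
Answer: -846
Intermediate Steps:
N(h) = (-4 + 4*h)² (N(h) = (-4 + (5*h - h))² = (-4 + 4*h)²)
Q(A) = 1
-50/Q(N(5))*17 + (-21 - 1*(-25)) = -50/1*17 + (-21 - 1*(-25)) = -50*1*17 + (-21 + 25) = -50*17 + 4 = -850 + 4 = -846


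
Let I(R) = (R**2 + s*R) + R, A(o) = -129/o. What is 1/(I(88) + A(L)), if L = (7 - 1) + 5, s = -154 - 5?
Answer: -11/67889 ≈ -0.00016203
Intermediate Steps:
s = -159
L = 11 (L = 6 + 5 = 11)
I(R) = R**2 - 158*R (I(R) = (R**2 - 159*R) + R = R**2 - 158*R)
1/(I(88) + A(L)) = 1/(88*(-158 + 88) - 129/11) = 1/(88*(-70) - 129*1/11) = 1/(-6160 - 129/11) = 1/(-67889/11) = -11/67889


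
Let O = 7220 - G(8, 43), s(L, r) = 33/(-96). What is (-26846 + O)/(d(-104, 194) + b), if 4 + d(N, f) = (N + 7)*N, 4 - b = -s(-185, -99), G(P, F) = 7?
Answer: -628256/322805 ≈ -1.9462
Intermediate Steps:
s(L, r) = -11/32 (s(L, r) = 33*(-1/96) = -11/32)
b = 117/32 (b = 4 - (-1)*(-11)/32 = 4 - 1*11/32 = 4 - 11/32 = 117/32 ≈ 3.6563)
d(N, f) = -4 + N*(7 + N) (d(N, f) = -4 + (N + 7)*N = -4 + (7 + N)*N = -4 + N*(7 + N))
O = 7213 (O = 7220 - 1*7 = 7220 - 7 = 7213)
(-26846 + O)/(d(-104, 194) + b) = (-26846 + 7213)/((-4 + (-104)**2 + 7*(-104)) + 117/32) = -19633/((-4 + 10816 - 728) + 117/32) = -19633/(10084 + 117/32) = -19633/322805/32 = -19633*32/322805 = -628256/322805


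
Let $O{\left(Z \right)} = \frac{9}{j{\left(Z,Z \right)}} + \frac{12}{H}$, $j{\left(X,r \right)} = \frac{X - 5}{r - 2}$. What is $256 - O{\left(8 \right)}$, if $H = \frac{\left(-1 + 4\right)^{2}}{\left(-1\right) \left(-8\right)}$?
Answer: $\frac{682}{3} \approx 227.33$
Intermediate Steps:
$j{\left(X,r \right)} = \frac{-5 + X}{-2 + r}$
$H = \frac{9}{8}$ ($H = \frac{3^{2}}{8} = 9 \cdot \frac{1}{8} = \frac{9}{8} \approx 1.125$)
$O{\left(Z \right)} = \frac{32}{3} + \frac{9 \left(-2 + Z\right)}{-5 + Z}$ ($O{\left(Z \right)} = \frac{9}{\frac{1}{-2 + Z} \left(-5 + Z\right)} + \frac{12}{\frac{9}{8}} = 9 \frac{-2 + Z}{-5 + Z} + 12 \cdot \frac{8}{9} = \frac{9 \left(-2 + Z\right)}{-5 + Z} + \frac{32}{3} = \frac{32}{3} + \frac{9 \left(-2 + Z\right)}{-5 + Z}$)
$256 - O{\left(8 \right)} = 256 - \frac{-214 + 59 \cdot 8}{3 \left(-5 + 8\right)} = 256 - \frac{-214 + 472}{3 \cdot 3} = 256 - \frac{1}{3} \cdot \frac{1}{3} \cdot 258 = 256 - \frac{86}{3} = \frac{682}{3}$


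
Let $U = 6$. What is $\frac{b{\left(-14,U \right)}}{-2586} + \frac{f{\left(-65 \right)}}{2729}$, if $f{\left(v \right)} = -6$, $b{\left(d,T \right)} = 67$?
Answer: $- \frac{198359}{7057194} \approx -0.028107$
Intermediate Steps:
$\frac{b{\left(-14,U \right)}}{-2586} + \frac{f{\left(-65 \right)}}{2729} = \frac{67}{-2586} - \frac{6}{2729} = 67 \left(- \frac{1}{2586}\right) - \frac{6}{2729} = - \frac{67}{2586} - \frac{6}{2729} = - \frac{198359}{7057194}$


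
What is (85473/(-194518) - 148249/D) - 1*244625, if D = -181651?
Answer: -8643661651610191/35334389218 ≈ -2.4462e+5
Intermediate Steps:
(85473/(-194518) - 148249/D) - 1*244625 = (85473/(-194518) - 148249/(-181651)) - 1*244625 = (85473*(-1/194518) - 148249*(-1/181651)) - 244625 = (-85473/194518 + 148249/181651) - 244625 = 13310843059/35334389218 - 244625 = -8643661651610191/35334389218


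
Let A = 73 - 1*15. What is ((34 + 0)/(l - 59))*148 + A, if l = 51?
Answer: -571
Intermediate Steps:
A = 58 (A = 73 - 15 = 58)
((34 + 0)/(l - 59))*148 + A = ((34 + 0)/(51 - 59))*148 + 58 = (34/(-8))*148 + 58 = (34*(-⅛))*148 + 58 = -17/4*148 + 58 = -629 + 58 = -571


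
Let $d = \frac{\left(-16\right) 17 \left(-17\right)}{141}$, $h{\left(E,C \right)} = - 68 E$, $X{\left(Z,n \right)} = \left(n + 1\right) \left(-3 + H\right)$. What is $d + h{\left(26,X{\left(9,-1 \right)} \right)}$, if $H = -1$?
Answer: $- \frac{244664}{141} \approx -1735.2$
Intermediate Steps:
$X{\left(Z,n \right)} = -4 - 4 n$ ($X{\left(Z,n \right)} = \left(n + 1\right) \left(-3 - 1\right) = \left(1 + n\right) \left(-4\right) = -4 - 4 n$)
$d = \frac{4624}{141}$ ($d = \left(-272\right) \left(-17\right) \frac{1}{141} = 4624 \cdot \frac{1}{141} = \frac{4624}{141} \approx 32.794$)
$d + h{\left(26,X{\left(9,-1 \right)} \right)} = \frac{4624}{141} - 1768 = - \frac{244664}{141}$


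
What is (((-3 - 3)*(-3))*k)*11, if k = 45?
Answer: 8910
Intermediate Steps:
(((-3 - 3)*(-3))*k)*11 = (((-3 - 3)*(-3))*45)*11 = (-6*(-3)*45)*11 = (18*45)*11 = 810*11 = 8910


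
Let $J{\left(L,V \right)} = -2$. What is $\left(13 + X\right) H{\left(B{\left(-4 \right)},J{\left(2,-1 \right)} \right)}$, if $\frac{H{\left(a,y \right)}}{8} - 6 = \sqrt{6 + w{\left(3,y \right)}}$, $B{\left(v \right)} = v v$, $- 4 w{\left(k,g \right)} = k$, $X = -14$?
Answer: $-48 - 4 \sqrt{21} \approx -66.33$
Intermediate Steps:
$w{\left(k,g \right)} = - \frac{k}{4}$
$B{\left(v \right)} = v^{2}$
$H{\left(a,y \right)} = 48 + 4 \sqrt{21}$ ($H{\left(a,y \right)} = 48 + 8 \sqrt{6 - \frac{3}{4}} = 48 + 8 \sqrt{\frac{21}{4}} = 48 + 8 \frac{\sqrt{21}}{2} = 48 + 4 \sqrt{21}$)
$\left(13 + X\right) H{\left(B{\left(-4 \right)},J{\left(2,-1 \right)} \right)} = \left(13 - 14\right) \left(48 + 4 \sqrt{21}\right) = - (48 + 4 \sqrt{21}) = -48 - 4 \sqrt{21}$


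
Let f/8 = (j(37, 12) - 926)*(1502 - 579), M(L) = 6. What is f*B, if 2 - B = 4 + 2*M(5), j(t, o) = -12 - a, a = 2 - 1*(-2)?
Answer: 97380192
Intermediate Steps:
a = 4 (a = 2 + 2 = 4)
j(t, o) = -16 (j(t, o) = -12 - 1*4 = -12 - 4 = -16)
B = -14 (B = 2 - (4 + 2*6) = 2 - (4 + 12) = 2 - 1*16 = 2 - 16 = -14)
f = -6955728 (f = 8*((-16 - 926)*(1502 - 579)) = 8*(-942*923) = 8*(-869466) = -6955728)
f*B = -6955728*(-14) = 97380192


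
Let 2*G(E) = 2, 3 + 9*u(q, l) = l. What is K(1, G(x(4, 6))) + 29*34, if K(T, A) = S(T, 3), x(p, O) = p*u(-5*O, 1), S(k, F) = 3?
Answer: 989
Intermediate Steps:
u(q, l) = -1/3 + l/9
x(p, O) = -2*p/9 (x(p, O) = p*(-1/3 + (1/9)*1) = p*(-1/3 + 1/9) = p*(-2/9) = -2*p/9)
G(E) = 1 (G(E) = (1/2)*2 = 1)
K(T, A) = 3
K(1, G(x(4, 6))) + 29*34 = 3 + 29*34 = 3 + 986 = 989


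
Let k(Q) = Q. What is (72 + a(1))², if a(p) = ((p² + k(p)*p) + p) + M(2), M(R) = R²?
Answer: 6241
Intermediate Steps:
a(p) = 4 + p + 2*p² (a(p) = ((p² + p*p) + p) + 2² = ((p² + p²) + p) + 4 = (2*p² + p) + 4 = (p + 2*p²) + 4 = 4 + p + 2*p²)
(72 + a(1))² = (72 + (4 + 1 + 2*1²))² = (72 + (4 + 1 + 2*1))² = (72 + (4 + 1 + 2))² = (72 + 7)² = 79² = 6241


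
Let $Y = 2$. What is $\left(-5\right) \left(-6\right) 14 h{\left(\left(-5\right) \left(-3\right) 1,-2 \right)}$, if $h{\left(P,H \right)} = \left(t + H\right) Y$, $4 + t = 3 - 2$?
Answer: $-4200$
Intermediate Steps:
$t = -3$ ($t = -4 + \left(3 - 2\right) = -4 + 1 = -3$)
$h{\left(P,H \right)} = -6 + 2 H$ ($h{\left(P,H \right)} = \left(-3 + H\right) 2 = -6 + 2 H$)
$\left(-5\right) \left(-6\right) 14 h{\left(\left(-5\right) \left(-3\right) 1,-2 \right)} = \left(-5\right) \left(-6\right) 14 \left(-6 + 2 \left(-2\right)\right) = 30 \cdot 14 \left(-6 - 4\right) = 420 \left(-10\right) = -4200$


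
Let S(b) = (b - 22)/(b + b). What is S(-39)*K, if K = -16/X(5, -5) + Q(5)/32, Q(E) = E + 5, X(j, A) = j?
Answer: -4697/2080 ≈ -2.2582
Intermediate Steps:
S(b) = (-22 + b)/(2*b) (S(b) = (-22 + b)/((2*b)) = (-22 + b)*(1/(2*b)) = (-22 + b)/(2*b))
Q(E) = 5 + E
K = -231/80 (K = -16/5 + (5 + 5)/32 = -16*1/5 + 10*(1/32) = -16/5 + 5/16 = -231/80 ≈ -2.8875)
S(-39)*K = ((1/2)*(-22 - 39)/(-39))*(-231/80) = ((1/2)*(-1/39)*(-61))*(-231/80) = (61/78)*(-231/80) = -4697/2080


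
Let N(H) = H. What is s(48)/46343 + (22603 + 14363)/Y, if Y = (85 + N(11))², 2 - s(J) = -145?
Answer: 285745015/71182848 ≈ 4.0142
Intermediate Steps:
s(J) = 147 (s(J) = 2 - 1*(-145) = 2 + 145 = 147)
Y = 9216 (Y = (85 + 11)² = 96² = 9216)
s(48)/46343 + (22603 + 14363)/Y = 147/46343 + (22603 + 14363)/9216 = 147*(1/46343) + 36966*(1/9216) = 147/46343 + 6161/1536 = 285745015/71182848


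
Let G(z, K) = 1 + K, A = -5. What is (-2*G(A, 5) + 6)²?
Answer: 36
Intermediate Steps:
(-2*G(A, 5) + 6)² = (-2*(1 + 5) + 6)² = (-2*6 + 6)² = (-12 + 6)² = (-6)² = 36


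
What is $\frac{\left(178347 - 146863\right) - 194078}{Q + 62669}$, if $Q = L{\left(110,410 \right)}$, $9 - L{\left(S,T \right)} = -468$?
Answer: $- \frac{81297}{31573} \approx -2.5749$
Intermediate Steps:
$L{\left(S,T \right)} = 477$ ($L{\left(S,T \right)} = 9 - -468 = 9 + 468 = 477$)
$Q = 477$
$\frac{\left(178347 - 146863\right) - 194078}{Q + 62669} = \frac{\left(178347 - 146863\right) - 194078}{477 + 62669} = \frac{\left(178347 - 146863\right) - 194078}{63146} = \left(31484 - 194078\right) \frac{1}{63146} = \left(-162594\right) \frac{1}{63146} = - \frac{81297}{31573}$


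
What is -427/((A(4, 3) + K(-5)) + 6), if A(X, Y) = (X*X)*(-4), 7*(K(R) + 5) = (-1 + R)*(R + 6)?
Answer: 2989/447 ≈ 6.6868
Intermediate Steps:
K(R) = -5 + (-1 + R)*(6 + R)/7 (K(R) = -5 + ((-1 + R)*(R + 6))/7 = -5 + ((-1 + R)*(6 + R))/7 = -5 + (-1 + R)*(6 + R)/7)
A(X, Y) = -4*X² (A(X, Y) = X²*(-4) = -4*X²)
-427/((A(4, 3) + K(-5)) + 6) = -427/((-4*4² + (-41/7 + (⅐)*(-5)² + (5/7)*(-5))) + 6) = -427/((-4*16 + (-41/7 + (⅐)*25 - 25/7)) + 6) = -427/((-64 + (-41/7 + 25/7 - 25/7)) + 6) = -427/((-64 - 41/7) + 6) = -427/(-489/7 + 6) = -427/(-447/7) = -7/447*(-427) = 2989/447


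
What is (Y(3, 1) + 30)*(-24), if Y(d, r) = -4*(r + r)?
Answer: -528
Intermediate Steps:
Y(d, r) = -8*r
(Y(3, 1) + 30)*(-24) = (-8*1 + 30)*(-24) = (-8 + 30)*(-24) = 22*(-24) = -528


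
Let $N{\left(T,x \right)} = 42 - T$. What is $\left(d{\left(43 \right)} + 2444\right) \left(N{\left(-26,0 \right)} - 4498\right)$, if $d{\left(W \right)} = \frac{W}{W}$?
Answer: $-10831350$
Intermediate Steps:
$d{\left(W \right)} = 1$
$\left(d{\left(43 \right)} + 2444\right) \left(N{\left(-26,0 \right)} - 4498\right) = \left(1 + 2444\right) \left(\left(42 - -26\right) - 4498\right) = 2445 \left(\left(42 + 26\right) - 4498\right) = 2445 \left(68 - 4498\right) = 2445 \left(-4430\right) = -10831350$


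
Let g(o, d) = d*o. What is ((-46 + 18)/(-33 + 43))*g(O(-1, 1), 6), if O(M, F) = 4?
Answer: -336/5 ≈ -67.200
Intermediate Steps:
((-46 + 18)/(-33 + 43))*g(O(-1, 1), 6) = ((-46 + 18)/(-33 + 43))*(6*4) = -28/10*24 = -28*⅒*24 = -14/5*24 = -336/5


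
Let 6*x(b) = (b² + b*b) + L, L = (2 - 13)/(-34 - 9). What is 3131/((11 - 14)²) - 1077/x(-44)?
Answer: 518832623/1498563 ≈ 346.22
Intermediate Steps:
L = 11/43 (L = -11/(-43) = -11*(-1/43) = 11/43 ≈ 0.25581)
x(b) = 11/258 + b²/3 (x(b) = ((b² + b*b) + 11/43)/6 = ((b² + b²) + 11/43)/6 = (2*b² + 11/43)/6 = (11/43 + 2*b²)/6 = 11/258 + b²/3)
3131/((11 - 14)²) - 1077/x(-44) = 3131/((11 - 14)²) - 1077/(11/258 + (⅓)*(-44)²) = 3131/((-3)²) - 1077/(11/258 + (⅓)*1936) = 3131/9 - 1077/(11/258 + 1936/3) = 3131*(⅑) - 1077/166507/258 = 3131/9 - 1077*258/166507 = 3131/9 - 277866/166507 = 518832623/1498563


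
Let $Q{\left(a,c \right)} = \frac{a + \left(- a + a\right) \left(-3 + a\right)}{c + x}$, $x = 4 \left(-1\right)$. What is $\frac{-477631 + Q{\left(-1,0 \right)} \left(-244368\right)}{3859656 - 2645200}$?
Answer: $- \frac{538723}{1214456} \approx -0.44359$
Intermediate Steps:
$x = -4$
$Q{\left(a,c \right)} = \frac{a}{-4 + c}$ ($Q{\left(a,c \right)} = \frac{a + \left(- a + a\right) \left(-3 + a\right)}{c - 4} = \frac{a + 0 \left(-3 + a\right)}{-4 + c} = \frac{a + 0}{-4 + c} = \frac{a}{-4 + c}$)
$\frac{-477631 + Q{\left(-1,0 \right)} \left(-244368\right)}{3859656 - 2645200} = \frac{-477631 + - \frac{1}{-4 + 0} \left(-244368\right)}{3859656 - 2645200} = \frac{-477631 + - \frac{1}{-4} \left(-244368\right)}{1214456} = \left(-477631 + \left(-1\right) \left(- \frac{1}{4}\right) \left(-244368\right)\right) \frac{1}{1214456} = \left(-477631 + \frac{1}{4} \left(-244368\right)\right) \frac{1}{1214456} = \left(-477631 - 61092\right) \frac{1}{1214456} = \left(-538723\right) \frac{1}{1214456} = - \frac{538723}{1214456}$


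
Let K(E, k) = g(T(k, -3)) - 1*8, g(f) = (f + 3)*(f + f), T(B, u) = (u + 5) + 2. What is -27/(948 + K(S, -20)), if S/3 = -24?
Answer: -9/332 ≈ -0.027108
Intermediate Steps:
T(B, u) = 7 + u (T(B, u) = (5 + u) + 2 = 7 + u)
S = -72 (S = 3*(-24) = -72)
g(f) = 2*f*(3 + f) (g(f) = (3 + f)*(2*f) = 2*f*(3 + f))
K(E, k) = 48 (K(E, k) = 2*(7 - 3)*(3 + (7 - 3)) - 1*8 = 2*4*(3 + 4) - 8 = 2*4*7 - 8 = 56 - 8 = 48)
-27/(948 + K(S, -20)) = -27/(948 + 48) = -27/996 = (1/996)*(-27) = -9/332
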